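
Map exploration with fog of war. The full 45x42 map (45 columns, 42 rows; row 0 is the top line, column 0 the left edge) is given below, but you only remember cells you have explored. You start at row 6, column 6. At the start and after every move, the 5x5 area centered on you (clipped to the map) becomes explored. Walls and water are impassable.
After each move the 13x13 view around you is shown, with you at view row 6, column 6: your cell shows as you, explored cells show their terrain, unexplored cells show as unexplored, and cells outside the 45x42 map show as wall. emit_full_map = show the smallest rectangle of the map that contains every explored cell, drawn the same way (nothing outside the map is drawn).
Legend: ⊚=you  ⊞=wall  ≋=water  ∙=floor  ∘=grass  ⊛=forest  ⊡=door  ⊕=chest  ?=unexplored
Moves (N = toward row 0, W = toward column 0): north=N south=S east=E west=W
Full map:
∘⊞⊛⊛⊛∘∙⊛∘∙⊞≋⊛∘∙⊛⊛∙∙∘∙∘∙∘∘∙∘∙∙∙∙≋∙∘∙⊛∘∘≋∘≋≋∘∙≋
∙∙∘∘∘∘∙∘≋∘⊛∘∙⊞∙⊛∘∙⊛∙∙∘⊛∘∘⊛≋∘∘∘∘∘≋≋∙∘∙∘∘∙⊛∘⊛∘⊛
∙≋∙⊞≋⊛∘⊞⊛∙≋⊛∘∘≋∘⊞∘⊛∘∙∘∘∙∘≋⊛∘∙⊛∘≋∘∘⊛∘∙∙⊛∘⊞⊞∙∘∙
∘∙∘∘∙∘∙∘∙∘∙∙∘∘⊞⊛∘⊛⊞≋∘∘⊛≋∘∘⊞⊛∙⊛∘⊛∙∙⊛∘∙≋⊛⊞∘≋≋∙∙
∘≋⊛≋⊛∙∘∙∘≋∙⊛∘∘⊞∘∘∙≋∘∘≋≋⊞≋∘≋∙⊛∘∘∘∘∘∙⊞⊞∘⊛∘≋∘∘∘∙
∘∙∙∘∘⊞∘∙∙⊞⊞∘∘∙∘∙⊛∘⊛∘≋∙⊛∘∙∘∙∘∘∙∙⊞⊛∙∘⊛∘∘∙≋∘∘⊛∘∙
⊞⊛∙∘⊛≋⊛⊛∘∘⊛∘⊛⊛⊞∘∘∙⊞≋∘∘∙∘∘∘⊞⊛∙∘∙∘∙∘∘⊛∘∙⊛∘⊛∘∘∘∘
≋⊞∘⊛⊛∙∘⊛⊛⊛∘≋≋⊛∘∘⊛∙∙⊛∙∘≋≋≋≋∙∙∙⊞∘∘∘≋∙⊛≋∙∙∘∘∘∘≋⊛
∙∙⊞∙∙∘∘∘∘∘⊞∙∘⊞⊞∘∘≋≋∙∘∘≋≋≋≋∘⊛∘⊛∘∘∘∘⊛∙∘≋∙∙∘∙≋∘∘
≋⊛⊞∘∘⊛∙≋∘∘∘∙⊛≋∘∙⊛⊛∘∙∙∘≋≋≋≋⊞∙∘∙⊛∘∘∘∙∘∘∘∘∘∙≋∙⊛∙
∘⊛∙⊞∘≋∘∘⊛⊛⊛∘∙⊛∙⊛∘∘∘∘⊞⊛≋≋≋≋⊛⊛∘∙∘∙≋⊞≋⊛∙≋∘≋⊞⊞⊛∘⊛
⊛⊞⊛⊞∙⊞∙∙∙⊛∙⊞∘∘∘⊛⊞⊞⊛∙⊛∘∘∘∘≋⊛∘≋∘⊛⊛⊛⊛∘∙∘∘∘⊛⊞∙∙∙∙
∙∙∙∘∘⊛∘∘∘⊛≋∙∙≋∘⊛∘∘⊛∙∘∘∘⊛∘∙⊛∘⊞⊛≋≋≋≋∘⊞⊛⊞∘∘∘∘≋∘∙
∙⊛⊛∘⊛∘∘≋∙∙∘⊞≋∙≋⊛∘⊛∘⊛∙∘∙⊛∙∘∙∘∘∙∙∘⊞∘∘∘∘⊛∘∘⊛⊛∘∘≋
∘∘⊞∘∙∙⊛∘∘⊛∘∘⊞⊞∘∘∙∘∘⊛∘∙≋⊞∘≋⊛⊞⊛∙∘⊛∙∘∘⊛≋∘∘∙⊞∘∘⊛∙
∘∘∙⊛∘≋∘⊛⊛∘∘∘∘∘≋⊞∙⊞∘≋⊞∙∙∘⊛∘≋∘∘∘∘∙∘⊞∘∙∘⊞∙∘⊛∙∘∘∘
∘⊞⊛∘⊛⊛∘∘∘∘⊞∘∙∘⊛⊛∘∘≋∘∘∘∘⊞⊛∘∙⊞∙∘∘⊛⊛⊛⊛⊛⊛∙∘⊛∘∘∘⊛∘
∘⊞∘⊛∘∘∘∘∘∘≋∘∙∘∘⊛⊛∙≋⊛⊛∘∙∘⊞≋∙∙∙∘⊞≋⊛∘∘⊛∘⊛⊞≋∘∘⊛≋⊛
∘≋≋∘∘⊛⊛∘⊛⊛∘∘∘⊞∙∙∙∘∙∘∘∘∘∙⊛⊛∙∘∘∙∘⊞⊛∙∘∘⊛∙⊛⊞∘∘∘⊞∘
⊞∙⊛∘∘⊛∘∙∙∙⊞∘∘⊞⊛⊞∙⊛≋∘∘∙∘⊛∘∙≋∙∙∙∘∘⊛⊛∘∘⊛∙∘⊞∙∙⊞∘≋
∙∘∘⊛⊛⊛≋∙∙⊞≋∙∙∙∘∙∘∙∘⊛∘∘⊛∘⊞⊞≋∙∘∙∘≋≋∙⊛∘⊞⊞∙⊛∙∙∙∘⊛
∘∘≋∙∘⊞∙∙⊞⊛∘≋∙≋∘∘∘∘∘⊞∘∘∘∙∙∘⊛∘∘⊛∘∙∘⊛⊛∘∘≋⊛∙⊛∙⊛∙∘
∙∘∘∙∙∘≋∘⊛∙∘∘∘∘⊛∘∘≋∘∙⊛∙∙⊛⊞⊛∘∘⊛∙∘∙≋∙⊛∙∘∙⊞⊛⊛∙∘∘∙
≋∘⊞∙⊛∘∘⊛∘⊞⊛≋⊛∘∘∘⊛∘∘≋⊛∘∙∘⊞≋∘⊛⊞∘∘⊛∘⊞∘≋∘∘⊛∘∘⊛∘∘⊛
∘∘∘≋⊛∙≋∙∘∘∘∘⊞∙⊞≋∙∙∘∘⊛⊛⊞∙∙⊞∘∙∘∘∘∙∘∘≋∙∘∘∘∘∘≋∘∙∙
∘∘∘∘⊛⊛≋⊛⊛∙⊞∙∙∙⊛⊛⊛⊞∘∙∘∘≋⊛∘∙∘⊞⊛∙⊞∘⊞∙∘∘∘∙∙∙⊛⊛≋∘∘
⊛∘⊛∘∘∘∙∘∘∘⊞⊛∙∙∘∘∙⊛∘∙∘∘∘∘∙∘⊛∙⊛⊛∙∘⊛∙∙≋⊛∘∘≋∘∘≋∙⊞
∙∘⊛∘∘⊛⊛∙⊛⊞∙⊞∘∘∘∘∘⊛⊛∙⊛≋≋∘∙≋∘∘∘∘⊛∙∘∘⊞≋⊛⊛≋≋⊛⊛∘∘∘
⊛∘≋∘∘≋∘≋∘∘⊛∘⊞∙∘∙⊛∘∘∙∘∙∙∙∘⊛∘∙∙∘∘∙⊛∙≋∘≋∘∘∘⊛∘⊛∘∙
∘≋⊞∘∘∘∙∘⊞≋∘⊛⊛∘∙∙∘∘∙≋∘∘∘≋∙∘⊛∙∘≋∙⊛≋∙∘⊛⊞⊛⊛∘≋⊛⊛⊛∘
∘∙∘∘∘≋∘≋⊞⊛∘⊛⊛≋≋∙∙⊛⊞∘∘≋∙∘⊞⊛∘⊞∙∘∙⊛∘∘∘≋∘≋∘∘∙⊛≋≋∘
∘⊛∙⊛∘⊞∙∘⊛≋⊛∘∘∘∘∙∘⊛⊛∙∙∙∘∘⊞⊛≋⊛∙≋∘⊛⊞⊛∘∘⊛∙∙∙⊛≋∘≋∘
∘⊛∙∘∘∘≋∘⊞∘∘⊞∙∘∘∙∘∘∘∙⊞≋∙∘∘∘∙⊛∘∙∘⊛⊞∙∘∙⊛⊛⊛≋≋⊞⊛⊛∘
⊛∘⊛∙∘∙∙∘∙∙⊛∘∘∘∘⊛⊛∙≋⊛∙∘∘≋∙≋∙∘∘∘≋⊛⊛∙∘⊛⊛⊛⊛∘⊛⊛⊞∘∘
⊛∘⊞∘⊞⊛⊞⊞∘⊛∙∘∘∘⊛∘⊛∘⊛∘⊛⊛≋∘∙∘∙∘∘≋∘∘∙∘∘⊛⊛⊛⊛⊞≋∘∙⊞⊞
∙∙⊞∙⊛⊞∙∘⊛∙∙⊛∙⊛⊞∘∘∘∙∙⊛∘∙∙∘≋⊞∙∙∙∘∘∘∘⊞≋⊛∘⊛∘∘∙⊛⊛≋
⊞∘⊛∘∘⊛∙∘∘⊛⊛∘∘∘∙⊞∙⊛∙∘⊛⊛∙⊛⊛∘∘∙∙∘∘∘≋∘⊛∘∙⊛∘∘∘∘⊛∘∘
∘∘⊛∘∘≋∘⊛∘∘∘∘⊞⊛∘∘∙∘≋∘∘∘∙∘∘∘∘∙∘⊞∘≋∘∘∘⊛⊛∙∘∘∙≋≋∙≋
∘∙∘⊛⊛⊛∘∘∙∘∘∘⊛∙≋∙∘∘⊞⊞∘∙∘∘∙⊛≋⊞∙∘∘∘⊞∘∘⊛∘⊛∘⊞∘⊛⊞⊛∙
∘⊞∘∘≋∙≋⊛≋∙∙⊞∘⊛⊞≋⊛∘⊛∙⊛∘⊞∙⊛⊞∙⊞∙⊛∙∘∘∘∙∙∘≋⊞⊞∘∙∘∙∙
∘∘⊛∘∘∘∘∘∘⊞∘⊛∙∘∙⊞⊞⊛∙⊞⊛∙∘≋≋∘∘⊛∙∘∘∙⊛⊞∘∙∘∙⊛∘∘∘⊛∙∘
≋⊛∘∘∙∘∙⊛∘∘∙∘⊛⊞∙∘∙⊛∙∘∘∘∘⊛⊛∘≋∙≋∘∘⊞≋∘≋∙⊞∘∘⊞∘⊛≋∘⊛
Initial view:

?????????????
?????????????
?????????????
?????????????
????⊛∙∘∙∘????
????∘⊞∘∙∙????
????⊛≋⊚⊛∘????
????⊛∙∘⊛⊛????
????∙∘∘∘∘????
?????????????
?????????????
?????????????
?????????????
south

?????????????
?????????????
?????????????
????⊛∙∘∙∘????
????∘⊞∘∙∙????
????⊛≋⊛⊛∘????
????⊛∙⊚⊛⊛????
????∙∘∘∘∘????
????∘⊛∙≋∘????
?????????????
?????????????
?????????????
?????????????

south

?????????????
?????????????
????⊛∙∘∙∘????
????∘⊞∘∙∙????
????⊛≋⊛⊛∘????
????⊛∙∘⊛⊛????
????∙∘⊚∘∘????
????∘⊛∙≋∘????
????∘≋∘∘⊛????
?????????????
?????????????
?????????????
?????????????

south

?????????????
????⊛∙∘∙∘????
????∘⊞∘∙∙????
????⊛≋⊛⊛∘????
????⊛∙∘⊛⊛????
????∙∘∘∘∘????
????∘⊛⊚≋∘????
????∘≋∘∘⊛????
????∙⊞∙∙∙????
?????????????
?????????????
?????????????
?????????????

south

????⊛∙∘∙∘????
????∘⊞∘∙∙????
????⊛≋⊛⊛∘????
????⊛∙∘⊛⊛????
????∙∘∘∘∘????
????∘⊛∙≋∘????
????∘≋⊚∘⊛????
????∙⊞∙∙∙????
????∘⊛∘∘∘????
?????????????
?????????????
?????????????
?????????????

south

????∘⊞∘∙∙????
????⊛≋⊛⊛∘????
????⊛∙∘⊛⊛????
????∙∘∘∘∘????
????∘⊛∙≋∘????
????∘≋∘∘⊛????
????∙⊞⊚∙∙????
????∘⊛∘∘∘????
????⊛∘∘≋∙????
?????????????
?????????????
?????????????
?????????????

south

????⊛≋⊛⊛∘????
????⊛∙∘⊛⊛????
????∙∘∘∘∘????
????∘⊛∙≋∘????
????∘≋∘∘⊛????
????∙⊞∙∙∙????
????∘⊛⊚∘∘????
????⊛∘∘≋∙????
????∙∙⊛∘∘????
?????????????
?????????????
?????????????
?????????????

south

????⊛∙∘⊛⊛????
????∙∘∘∘∘????
????∘⊛∙≋∘????
????∘≋∘∘⊛????
????∙⊞∙∙∙????
????∘⊛∘∘∘????
????⊛∘⊚≋∙????
????∙∙⊛∘∘????
????∘≋∘⊛⊛????
?????????????
?????????????
?????????????
?????????????

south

????∙∘∘∘∘????
????∘⊛∙≋∘????
????∘≋∘∘⊛????
????∙⊞∙∙∙????
????∘⊛∘∘∘????
????⊛∘∘≋∙????
????∙∙⊚∘∘????
????∘≋∘⊛⊛????
????⊛⊛∘∘∘????
?????????????
?????????????
?????????????
?????????????

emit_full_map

⊛∙∘∙∘
∘⊞∘∙∙
⊛≋⊛⊛∘
⊛∙∘⊛⊛
∙∘∘∘∘
∘⊛∙≋∘
∘≋∘∘⊛
∙⊞∙∙∙
∘⊛∘∘∘
⊛∘∘≋∙
∙∙⊚∘∘
∘≋∘⊛⊛
⊛⊛∘∘∘

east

???∙∘∘∘∘?????
???∘⊛∙≋∘?????
???∘≋∘∘⊛?????
???∙⊞∙∙∙?????
???∘⊛∘∘∘⊛????
???⊛∘∘≋∙∙????
???∙∙⊛⊚∘⊛????
???∘≋∘⊛⊛∘????
???⊛⊛∘∘∘∘????
?????????????
?????????????
?????????????
?????????????

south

???∘⊛∙≋∘?????
???∘≋∘∘⊛?????
???∙⊞∙∙∙?????
???∘⊛∘∘∘⊛????
???⊛∘∘≋∙∙????
???∙∙⊛∘∘⊛????
???∘≋∘⊚⊛∘????
???⊛⊛∘∘∘∘????
????∘∘∘∘∘????
?????????????
?????????????
?????????????
?????????????

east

??∘⊛∙≋∘??????
??∘≋∘∘⊛??????
??∙⊞∙∙∙??????
??∘⊛∘∘∘⊛?????
??⊛∘∘≋∙∙∘????
??∙∙⊛∘∘⊛∘????
??∘≋∘⊛⊚∘∘????
??⊛⊛∘∘∘∘⊞????
???∘∘∘∘∘≋????
?????????????
?????????????
?????????????
?????????????

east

?∘⊛∙≋∘???????
?∘≋∘∘⊛???????
?∙⊞∙∙∙???????
?∘⊛∘∘∘⊛??????
?⊛∘∘≋∙∙∘⊞????
?∙∙⊛∘∘⊛∘∘????
?∘≋∘⊛⊛⊚∘∘????
?⊛⊛∘∘∘∘⊞∘????
??∘∘∘∘∘≋∘????
?????????????
?????????????
?????????????
?????????????

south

?∘≋∘∘⊛???????
?∙⊞∙∙∙???????
?∘⊛∘∘∘⊛??????
?⊛∘∘≋∙∙∘⊞????
?∙∙⊛∘∘⊛∘∘????
?∘≋∘⊛⊛∘∘∘????
?⊛⊛∘∘∘⊚⊞∘????
??∘∘∘∘∘≋∘????
????∘⊛⊛∘∘????
?????????????
?????????????
?????????????
?????????????

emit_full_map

⊛∙∘∙∘???
∘⊞∘∙∙???
⊛≋⊛⊛∘???
⊛∙∘⊛⊛???
∙∘∘∘∘???
∘⊛∙≋∘???
∘≋∘∘⊛???
∙⊞∙∙∙???
∘⊛∘∘∘⊛??
⊛∘∘≋∙∙∘⊞
∙∙⊛∘∘⊛∘∘
∘≋∘⊛⊛∘∘∘
⊛⊛∘∘∘⊚⊞∘
?∘∘∘∘∘≋∘
???∘⊛⊛∘∘

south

?∙⊞∙∙∙???????
?∘⊛∘∘∘⊛??????
?⊛∘∘≋∙∙∘⊞????
?∙∙⊛∘∘⊛∘∘????
?∘≋∘⊛⊛∘∘∘????
?⊛⊛∘∘∘∘⊞∘????
??∘∘∘∘⊚≋∘????
????∘⊛⊛∘∘????
????∙∙∙⊞∘????
?????????????
?????????????
?????????????
?????????????

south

?∘⊛∘∘∘⊛??????
?⊛∘∘≋∙∙∘⊞????
?∙∙⊛∘∘⊛∘∘????
?∘≋∘⊛⊛∘∘∘????
?⊛⊛∘∘∘∘⊞∘????
??∘∘∘∘∘≋∘????
????∘⊛⊚∘∘????
????∙∙∙⊞∘????
????∙∙⊞≋∙????
?????????????
?????????????
?????????????
?????????????

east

∘⊛∘∘∘⊛???????
⊛∘∘≋∙∙∘⊞?????
∙∙⊛∘∘⊛∘∘?????
∘≋∘⊛⊛∘∘∘?????
⊛⊛∘∘∘∘⊞∘∙????
?∘∘∘∘∘≋∘∙????
???∘⊛⊛⊚∘∘????
???∙∙∙⊞∘∘????
???∙∙⊞≋∙∙????
?????????????
?????????????
?????????????
?????????????

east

⊛∘∘∘⊛????????
∘∘≋∙∙∘⊞??????
∙⊛∘∘⊛∘∘??????
≋∘⊛⊛∘∘∘??????
⊛∘∘∘∘⊞∘∙∘????
∘∘∘∘∘≋∘∙∘????
??∘⊛⊛∘⊚∘⊞????
??∙∙∙⊞∘∘⊞????
??∙∙⊞≋∙∙∙????
?????????????
?????????????
?????????????
?????????????

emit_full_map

⊛∙∘∙∘?????
∘⊞∘∙∙?????
⊛≋⊛⊛∘?????
⊛∙∘⊛⊛?????
∙∘∘∘∘?????
∘⊛∙≋∘?????
∘≋∘∘⊛?????
∙⊞∙∙∙?????
∘⊛∘∘∘⊛????
⊛∘∘≋∙∙∘⊞??
∙∙⊛∘∘⊛∘∘??
∘≋∘⊛⊛∘∘∘??
⊛⊛∘∘∘∘⊞∘∙∘
?∘∘∘∘∘≋∘∙∘
???∘⊛⊛∘⊚∘⊞
???∙∙∙⊞∘∘⊞
???∙∙⊞≋∙∙∙


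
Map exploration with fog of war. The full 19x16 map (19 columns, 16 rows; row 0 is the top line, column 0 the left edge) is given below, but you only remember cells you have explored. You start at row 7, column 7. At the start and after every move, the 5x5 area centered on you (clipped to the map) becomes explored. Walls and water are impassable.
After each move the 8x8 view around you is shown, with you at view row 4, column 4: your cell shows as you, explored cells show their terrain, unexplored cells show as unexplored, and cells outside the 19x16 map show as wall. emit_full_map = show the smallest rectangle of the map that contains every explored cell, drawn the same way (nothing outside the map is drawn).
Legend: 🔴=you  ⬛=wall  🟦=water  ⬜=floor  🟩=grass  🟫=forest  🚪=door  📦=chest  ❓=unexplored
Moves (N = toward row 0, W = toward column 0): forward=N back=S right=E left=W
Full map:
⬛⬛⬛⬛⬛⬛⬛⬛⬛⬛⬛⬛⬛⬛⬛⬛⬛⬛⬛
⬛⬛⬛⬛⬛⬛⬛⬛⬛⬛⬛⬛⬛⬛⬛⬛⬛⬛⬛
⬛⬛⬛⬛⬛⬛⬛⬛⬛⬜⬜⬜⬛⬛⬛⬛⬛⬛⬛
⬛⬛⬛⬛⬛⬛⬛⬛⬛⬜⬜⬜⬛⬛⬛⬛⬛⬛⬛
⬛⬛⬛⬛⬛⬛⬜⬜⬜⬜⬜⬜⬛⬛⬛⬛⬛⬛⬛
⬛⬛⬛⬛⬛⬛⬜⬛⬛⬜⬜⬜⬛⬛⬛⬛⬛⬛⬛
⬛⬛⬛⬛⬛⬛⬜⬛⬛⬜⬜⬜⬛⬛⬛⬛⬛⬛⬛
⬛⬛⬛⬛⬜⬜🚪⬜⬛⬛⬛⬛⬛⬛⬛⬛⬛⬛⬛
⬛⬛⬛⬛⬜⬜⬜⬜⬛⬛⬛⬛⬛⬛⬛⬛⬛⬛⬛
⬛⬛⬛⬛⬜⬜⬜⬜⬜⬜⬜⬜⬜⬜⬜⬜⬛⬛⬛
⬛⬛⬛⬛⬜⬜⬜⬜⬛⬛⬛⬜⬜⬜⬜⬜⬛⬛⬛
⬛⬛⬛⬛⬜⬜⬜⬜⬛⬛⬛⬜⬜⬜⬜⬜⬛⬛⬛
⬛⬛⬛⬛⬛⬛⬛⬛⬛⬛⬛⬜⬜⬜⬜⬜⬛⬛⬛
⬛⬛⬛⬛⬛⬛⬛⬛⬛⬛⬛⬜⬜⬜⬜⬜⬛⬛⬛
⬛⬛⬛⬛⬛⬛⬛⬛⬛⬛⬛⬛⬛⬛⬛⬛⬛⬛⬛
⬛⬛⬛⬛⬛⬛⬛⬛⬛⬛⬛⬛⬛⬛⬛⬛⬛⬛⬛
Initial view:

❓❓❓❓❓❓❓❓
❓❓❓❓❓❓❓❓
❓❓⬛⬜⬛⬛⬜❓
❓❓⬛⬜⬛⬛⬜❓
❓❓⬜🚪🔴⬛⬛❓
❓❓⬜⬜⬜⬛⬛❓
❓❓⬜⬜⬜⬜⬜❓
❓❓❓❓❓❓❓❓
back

❓❓❓❓❓❓❓❓
❓❓⬛⬜⬛⬛⬜❓
❓❓⬛⬜⬛⬛⬜❓
❓❓⬜🚪⬜⬛⬛❓
❓❓⬜⬜🔴⬛⬛❓
❓❓⬜⬜⬜⬜⬜❓
❓❓⬜⬜⬜⬛⬛❓
❓❓❓❓❓❓❓❓

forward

❓❓❓❓❓❓❓❓
❓❓❓❓❓❓❓❓
❓❓⬛⬜⬛⬛⬜❓
❓❓⬛⬜⬛⬛⬜❓
❓❓⬜🚪🔴⬛⬛❓
❓❓⬜⬜⬜⬛⬛❓
❓❓⬜⬜⬜⬜⬜❓
❓❓⬜⬜⬜⬛⬛❓

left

❓❓❓❓❓❓❓❓
❓❓❓❓❓❓❓❓
❓❓⬛⬛⬜⬛⬛⬜
❓❓⬛⬛⬜⬛⬛⬜
❓❓⬜⬜🔴⬜⬛⬛
❓❓⬜⬜⬜⬜⬛⬛
❓❓⬜⬜⬜⬜⬜⬜
❓❓❓⬜⬜⬜⬛⬛

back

❓❓❓❓❓❓❓❓
❓❓⬛⬛⬜⬛⬛⬜
❓❓⬛⬛⬜⬛⬛⬜
❓❓⬜⬜🚪⬜⬛⬛
❓❓⬜⬜🔴⬜⬛⬛
❓❓⬜⬜⬜⬜⬜⬜
❓❓⬜⬜⬜⬜⬛⬛
❓❓❓❓❓❓❓❓

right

❓❓❓❓❓❓❓❓
❓⬛⬛⬜⬛⬛⬜❓
❓⬛⬛⬜⬛⬛⬜❓
❓⬜⬜🚪⬜⬛⬛❓
❓⬜⬜⬜🔴⬛⬛❓
❓⬜⬜⬜⬜⬜⬜❓
❓⬜⬜⬜⬜⬛⬛❓
❓❓❓❓❓❓❓❓

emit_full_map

⬛⬛⬜⬛⬛⬜
⬛⬛⬜⬛⬛⬜
⬜⬜🚪⬜⬛⬛
⬜⬜⬜🔴⬛⬛
⬜⬜⬜⬜⬜⬜
⬜⬜⬜⬜⬛⬛

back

❓⬛⬛⬜⬛⬛⬜❓
❓⬛⬛⬜⬛⬛⬜❓
❓⬜⬜🚪⬜⬛⬛❓
❓⬜⬜⬜⬜⬛⬛❓
❓⬜⬜⬜🔴⬜⬜❓
❓⬜⬜⬜⬜⬛⬛❓
❓❓⬜⬜⬜⬛⬛❓
❓❓❓❓❓❓❓❓

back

❓⬛⬛⬜⬛⬛⬜❓
❓⬜⬜🚪⬜⬛⬛❓
❓⬜⬜⬜⬜⬛⬛❓
❓⬜⬜⬜⬜⬜⬜❓
❓⬜⬜⬜🔴⬛⬛❓
❓❓⬜⬜⬜⬛⬛❓
❓❓⬛⬛⬛⬛⬛❓
❓❓❓❓❓❓❓❓

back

❓⬜⬜🚪⬜⬛⬛❓
❓⬜⬜⬜⬜⬛⬛❓
❓⬜⬜⬜⬜⬜⬜❓
❓⬜⬜⬜⬜⬛⬛❓
❓❓⬜⬜🔴⬛⬛❓
❓❓⬛⬛⬛⬛⬛❓
❓❓⬛⬛⬛⬛⬛❓
❓❓❓❓❓❓❓❓

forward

❓⬛⬛⬜⬛⬛⬜❓
❓⬜⬜🚪⬜⬛⬛❓
❓⬜⬜⬜⬜⬛⬛❓
❓⬜⬜⬜⬜⬜⬜❓
❓⬜⬜⬜🔴⬛⬛❓
❓❓⬜⬜⬜⬛⬛❓
❓❓⬛⬛⬛⬛⬛❓
❓❓⬛⬛⬛⬛⬛❓

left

❓❓⬛⬛⬜⬛⬛⬜
❓❓⬜⬜🚪⬜⬛⬛
❓❓⬜⬜⬜⬜⬛⬛
❓❓⬜⬜⬜⬜⬜⬜
❓❓⬜⬜🔴⬜⬛⬛
❓❓⬜⬜⬜⬜⬛⬛
❓❓⬛⬛⬛⬛⬛⬛
❓❓❓⬛⬛⬛⬛⬛

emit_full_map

⬛⬛⬜⬛⬛⬜
⬛⬛⬜⬛⬛⬜
⬜⬜🚪⬜⬛⬛
⬜⬜⬜⬜⬛⬛
⬜⬜⬜⬜⬜⬜
⬜⬜🔴⬜⬛⬛
⬜⬜⬜⬜⬛⬛
⬛⬛⬛⬛⬛⬛
❓⬛⬛⬛⬛⬛


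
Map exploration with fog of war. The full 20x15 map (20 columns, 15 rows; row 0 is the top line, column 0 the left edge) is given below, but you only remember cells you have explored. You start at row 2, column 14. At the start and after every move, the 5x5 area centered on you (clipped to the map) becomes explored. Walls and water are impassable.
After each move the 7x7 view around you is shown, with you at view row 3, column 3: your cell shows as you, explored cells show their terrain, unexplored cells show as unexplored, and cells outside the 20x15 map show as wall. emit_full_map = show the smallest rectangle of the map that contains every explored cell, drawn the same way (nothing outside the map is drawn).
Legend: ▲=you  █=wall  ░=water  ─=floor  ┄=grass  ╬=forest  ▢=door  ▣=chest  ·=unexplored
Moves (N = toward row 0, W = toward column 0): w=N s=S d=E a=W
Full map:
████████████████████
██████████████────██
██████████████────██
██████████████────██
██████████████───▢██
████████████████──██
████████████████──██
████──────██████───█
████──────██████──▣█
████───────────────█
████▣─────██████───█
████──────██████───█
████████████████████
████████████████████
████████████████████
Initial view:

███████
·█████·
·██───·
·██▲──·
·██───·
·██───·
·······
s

·█████·
·██───·
·██───·
·██▲──·
·██───·
·████─·
·······

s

·██───·
·██───·
·██───·
·██▲──·
·████─·
·████─·
·······

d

██───··
██────·
██────·
██─▲─▢·
████──·
████──·
·······

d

█───···
█────█·
█────█·
█──▲▢█·
███──█·
███──█·
·······

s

█────█·
█────█·
█───▢█·
███▲─█·
███──█·
·██───·
·······

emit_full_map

█████··
██───··
██────█
██────█
██───▢█
████▲─█
████──█
··██───

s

█────█·
█───▢█·
███──█·
███▲─█·
·██───·
·██──▣·
·······

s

█───▢█·
███──█·
███──█·
·██▲──·
·██──▣·
·─────·
·······

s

███──█·
███──█·
·██───·
·██▲─▣·
·─────·
·██───·
·······

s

███──█·
·██───·
·██──▣·
·──▲──·
·██───·
·██───·
·······

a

████──█
·███───
·███──▣
·──▲───
·███───
·███───
·······

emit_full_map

█████··
██───··
██────█
██────█
██───▢█
████──█
████──█
·███───
·███──▣
·──▲───
·███───
·███───

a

·████──
·████──
·████──
·──▲───
·████──
·████──
·······

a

··████─
·█████─
·█████─
·──▲───
·█████─
·█████─
·······

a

···████
·██████
·██████
·──▲───
·██████
·██████
·······

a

····███
·─█████
·─█████
·──▲───
·─█████
·─█████
·······

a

·····██
·──████
·──████
·──▲───
·──████
·──████
·······

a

······█
·───███
·───███
·──▲───
·───███
·───███
·······

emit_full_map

·····█████··
·····██───··
·····██────█
·····██────█
·····██───▢█
·····████──█
·····████──█
───██████───
───██████──▣
──▲─────────
───██████───
───██████───


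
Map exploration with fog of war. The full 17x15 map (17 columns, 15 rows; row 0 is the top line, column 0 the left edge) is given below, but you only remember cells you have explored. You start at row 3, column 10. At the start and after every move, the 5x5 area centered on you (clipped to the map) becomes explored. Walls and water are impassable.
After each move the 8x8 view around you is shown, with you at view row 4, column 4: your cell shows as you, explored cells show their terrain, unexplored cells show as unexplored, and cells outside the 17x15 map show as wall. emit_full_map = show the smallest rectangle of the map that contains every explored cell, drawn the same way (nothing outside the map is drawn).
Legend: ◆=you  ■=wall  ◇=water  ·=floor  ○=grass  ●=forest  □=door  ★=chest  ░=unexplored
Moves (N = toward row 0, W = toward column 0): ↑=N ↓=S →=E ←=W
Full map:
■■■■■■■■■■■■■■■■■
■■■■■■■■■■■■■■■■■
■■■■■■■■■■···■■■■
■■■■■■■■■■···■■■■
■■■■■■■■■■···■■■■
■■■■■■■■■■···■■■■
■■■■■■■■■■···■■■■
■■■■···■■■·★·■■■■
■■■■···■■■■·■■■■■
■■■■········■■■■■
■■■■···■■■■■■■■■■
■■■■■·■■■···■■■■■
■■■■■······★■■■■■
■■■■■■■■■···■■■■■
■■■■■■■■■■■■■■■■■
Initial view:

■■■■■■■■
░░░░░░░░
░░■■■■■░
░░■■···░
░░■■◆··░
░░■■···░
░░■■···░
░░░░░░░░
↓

░░░░░░░░
░░■■■■■░
░░■■···░
░░■■···░
░░■■◆··░
░░■■···░
░░■■···░
░░░░░░░░

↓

░░■■■■■░
░░■■···░
░░■■···░
░░■■···░
░░■■◆··░
░░■■···░
░░■■·★·░
░░░░░░░░

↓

░░■■···░
░░■■···░
░░■■···░
░░■■···░
░░■■◆··░
░░■■·★·░
░░■■■·■░
░░░░░░░░

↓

░░■■···░
░░■■···░
░░■■···░
░░■■···░
░░■■◆★·░
░░■■■·■░
░░····■░
░░░░░░░░

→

░■■···░░
░■■···░░
░■■···■░
░■■···■░
░■■·◆·■░
░■■■·■■░
░····■■░
░░░░░░░░

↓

░■■···░░
░■■···■░
░■■···■░
░■■·★·■░
░■■■◆■■░
░····■■░
░░■■■■■░
░░░░░░░░

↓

░■■···■░
░■■···■░
░■■·★·■░
░■■■·■■░
░···◆■■░
░░■■■■■░
░░···■■░
░░░░░░░░

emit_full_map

■■■■■░
■■···░
■■···░
■■···░
■■···■
■■···■
■■·★·■
■■■·■■
···◆■■
░■■■■■
░···■■

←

░░■■···■
░░■■···■
░░■■·★·■
░░■■■·■■
░░··◆·■■
░░■■■■■■
░░■···■■
░░░░░░░░

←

░░░■■···
░░░■■···
░░■■■·★·
░░■■■■·■
░░··◆··■
░░■■■■■■
░░■■···■
░░░░░░░░

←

░░░░■■··
░░░░■■··
░░·■■■·★
░░·■■■■·
░░··◆···
░░·■■■■■
░░■■■···
░░░░░░░░

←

░░░░░■■·
░░░░░■■·
░░··■■■·
░░··■■■■
░░··◆···
░░··■■■■
░░·■■■··
░░░░░░░░

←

░░░░░░■■
░░░░░░■■
░░···■■■
░░···■■■
░░··◆···
░░···■■■
░░■·■■■·
░░░░░░░░

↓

░░░░░░■■
░░···■■■
░░···■■■
░░······
░░··◆■■■
░░■·■■■·
░░■····░
░░░░░░░░

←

░░░░░░░■
░░░···■■
░░■···■■
░░■·····
░░■·◆·■■
░░■■·■■■
░░■■····
░░░░░░░░

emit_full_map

░░░░░■■■■■░
░░░░░■■···░
░░░░░■■···░
░░░░░■■···░
░░░░░■■···■
░░░░░■■···■
░···■■■·★·■
■···■■■■·■■
■········■■
■·◆·■■■■■■■
■■·■■■···■■
■■····░░░░░

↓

░░░···■■
░░■···■■
░░■·····
░░■···■■
░░■■◆■■■
░░■■····
░░■■■■■░
░░░░░░░░

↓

░░■···■■
░░■·····
░░■···■■
░░■■·■■■
░░■■◆···
░░■■■■■░
░░■■■■■░
■■■■■■■■

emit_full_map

░░░░░■■■■■░
░░░░░■■···░
░░░░░■■···░
░░░░░■■···░
░░░░░■■···■
░░░░░■■···■
░···■■■·★·■
■···■■■■·■■
■········■■
■···■■■■■■■
■■·■■■···■■
■■◆···░░░░░
■■■■■░░░░░░
■■■■■░░░░░░


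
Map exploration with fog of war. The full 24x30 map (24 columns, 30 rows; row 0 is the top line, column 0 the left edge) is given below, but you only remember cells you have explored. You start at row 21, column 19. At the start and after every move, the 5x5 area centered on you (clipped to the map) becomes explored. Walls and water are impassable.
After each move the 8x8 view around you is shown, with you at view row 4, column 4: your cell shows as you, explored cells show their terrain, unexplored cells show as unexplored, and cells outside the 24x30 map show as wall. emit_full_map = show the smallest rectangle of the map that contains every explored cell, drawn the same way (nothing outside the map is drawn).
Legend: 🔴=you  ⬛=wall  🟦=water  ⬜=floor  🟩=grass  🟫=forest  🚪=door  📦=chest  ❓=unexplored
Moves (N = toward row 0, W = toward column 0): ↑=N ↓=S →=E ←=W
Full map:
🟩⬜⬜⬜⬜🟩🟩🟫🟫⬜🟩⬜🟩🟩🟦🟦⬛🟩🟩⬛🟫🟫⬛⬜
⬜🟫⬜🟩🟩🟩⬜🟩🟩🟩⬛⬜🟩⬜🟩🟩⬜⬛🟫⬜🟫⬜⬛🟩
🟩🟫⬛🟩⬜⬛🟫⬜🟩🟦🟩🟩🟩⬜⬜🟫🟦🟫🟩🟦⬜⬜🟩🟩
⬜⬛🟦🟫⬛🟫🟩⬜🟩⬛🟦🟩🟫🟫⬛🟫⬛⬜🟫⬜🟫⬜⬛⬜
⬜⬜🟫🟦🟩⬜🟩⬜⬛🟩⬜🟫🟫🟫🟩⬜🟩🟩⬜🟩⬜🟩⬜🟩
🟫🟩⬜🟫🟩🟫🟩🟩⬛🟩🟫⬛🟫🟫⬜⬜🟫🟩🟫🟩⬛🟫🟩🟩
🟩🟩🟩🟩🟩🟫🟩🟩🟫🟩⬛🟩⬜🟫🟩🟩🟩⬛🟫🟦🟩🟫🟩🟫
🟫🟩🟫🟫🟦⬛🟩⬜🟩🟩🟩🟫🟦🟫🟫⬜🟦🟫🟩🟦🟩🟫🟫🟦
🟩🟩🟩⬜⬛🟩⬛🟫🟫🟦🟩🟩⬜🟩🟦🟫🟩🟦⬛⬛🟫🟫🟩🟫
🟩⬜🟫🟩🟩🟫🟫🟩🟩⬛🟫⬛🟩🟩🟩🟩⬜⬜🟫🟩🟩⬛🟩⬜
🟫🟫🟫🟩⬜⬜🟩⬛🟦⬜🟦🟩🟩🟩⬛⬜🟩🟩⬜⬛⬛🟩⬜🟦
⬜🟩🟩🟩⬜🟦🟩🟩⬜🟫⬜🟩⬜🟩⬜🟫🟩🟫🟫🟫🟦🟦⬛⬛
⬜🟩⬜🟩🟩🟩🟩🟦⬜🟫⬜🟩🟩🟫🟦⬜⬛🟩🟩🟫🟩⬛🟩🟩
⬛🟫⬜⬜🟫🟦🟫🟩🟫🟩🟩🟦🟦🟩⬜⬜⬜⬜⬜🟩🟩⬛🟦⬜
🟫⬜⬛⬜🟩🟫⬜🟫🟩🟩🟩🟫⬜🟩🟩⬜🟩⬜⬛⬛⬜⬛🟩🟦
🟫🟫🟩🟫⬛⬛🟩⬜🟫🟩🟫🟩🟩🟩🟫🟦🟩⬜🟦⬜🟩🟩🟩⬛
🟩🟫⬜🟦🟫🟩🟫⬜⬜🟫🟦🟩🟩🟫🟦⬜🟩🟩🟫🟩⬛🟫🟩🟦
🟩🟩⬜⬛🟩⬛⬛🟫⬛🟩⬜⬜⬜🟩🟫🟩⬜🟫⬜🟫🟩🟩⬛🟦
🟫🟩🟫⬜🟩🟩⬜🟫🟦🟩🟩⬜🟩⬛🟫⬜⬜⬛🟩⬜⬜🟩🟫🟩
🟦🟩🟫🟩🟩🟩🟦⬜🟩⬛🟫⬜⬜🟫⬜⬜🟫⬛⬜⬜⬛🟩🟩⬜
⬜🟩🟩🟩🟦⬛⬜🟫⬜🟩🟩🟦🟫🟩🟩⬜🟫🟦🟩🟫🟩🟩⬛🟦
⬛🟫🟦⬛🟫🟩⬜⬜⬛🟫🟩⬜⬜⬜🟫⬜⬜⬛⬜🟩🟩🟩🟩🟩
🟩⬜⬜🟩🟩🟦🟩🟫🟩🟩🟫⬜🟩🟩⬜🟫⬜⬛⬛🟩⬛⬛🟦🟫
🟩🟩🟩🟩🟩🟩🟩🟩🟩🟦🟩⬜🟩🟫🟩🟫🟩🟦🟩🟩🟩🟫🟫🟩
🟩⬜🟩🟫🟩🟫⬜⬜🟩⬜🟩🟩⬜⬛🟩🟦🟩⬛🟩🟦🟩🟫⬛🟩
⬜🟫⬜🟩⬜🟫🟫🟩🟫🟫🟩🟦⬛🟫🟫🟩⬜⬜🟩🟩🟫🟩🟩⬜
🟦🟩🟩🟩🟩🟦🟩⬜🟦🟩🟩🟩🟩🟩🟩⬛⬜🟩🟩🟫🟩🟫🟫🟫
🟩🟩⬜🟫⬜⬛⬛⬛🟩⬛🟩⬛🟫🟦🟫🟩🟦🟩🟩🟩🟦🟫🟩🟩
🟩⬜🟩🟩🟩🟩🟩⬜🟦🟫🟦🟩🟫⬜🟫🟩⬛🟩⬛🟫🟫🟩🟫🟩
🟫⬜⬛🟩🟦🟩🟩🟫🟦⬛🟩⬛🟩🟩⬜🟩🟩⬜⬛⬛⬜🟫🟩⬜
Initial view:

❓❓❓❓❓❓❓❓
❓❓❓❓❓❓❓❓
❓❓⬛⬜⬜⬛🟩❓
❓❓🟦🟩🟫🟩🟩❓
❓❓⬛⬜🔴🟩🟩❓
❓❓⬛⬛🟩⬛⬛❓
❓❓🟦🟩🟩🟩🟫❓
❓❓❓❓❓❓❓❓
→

❓❓❓❓❓❓❓❓
❓❓❓❓❓❓❓❓
❓⬛⬜⬜⬛🟩🟩❓
❓🟦🟩🟫🟩🟩⬛❓
❓⬛⬜🟩🔴🟩🟩❓
❓⬛⬛🟩⬛⬛🟦❓
❓🟦🟩🟩🟩🟫🟫❓
❓❓❓❓❓❓❓❓

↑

❓❓❓❓❓❓❓❓
❓❓❓❓❓❓❓❓
❓❓🟩⬜⬜🟩🟫❓
❓⬛⬜⬜⬛🟩🟩❓
❓🟦🟩🟫🔴🟩⬛❓
❓⬛⬜🟩🟩🟩🟩❓
❓⬛⬛🟩⬛⬛🟦❓
❓🟦🟩🟩🟩🟫🟫❓

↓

❓❓❓❓❓❓❓❓
❓❓🟩⬜⬜🟩🟫❓
❓⬛⬜⬜⬛🟩🟩❓
❓🟦🟩🟫🟩🟩⬛❓
❓⬛⬜🟩🔴🟩🟩❓
❓⬛⬛🟩⬛⬛🟦❓
❓🟦🟩🟩🟩🟫🟫❓
❓❓❓❓❓❓❓❓

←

❓❓❓❓❓❓❓❓
❓❓❓🟩⬜⬜🟩🟫
❓❓⬛⬜⬜⬛🟩🟩
❓❓🟦🟩🟫🟩🟩⬛
❓❓⬛⬜🔴🟩🟩🟩
❓❓⬛⬛🟩⬛⬛🟦
❓❓🟦🟩🟩🟩🟫🟫
❓❓❓❓❓❓❓❓

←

❓❓❓❓❓❓❓❓
❓❓❓❓🟩⬜⬜🟩
❓❓🟫⬛⬜⬜⬛🟩
❓❓🟫🟦🟩🟫🟩🟩
❓❓⬜⬛🔴🟩🟩🟩
❓❓⬜⬛⬛🟩⬛⬛
❓❓🟩🟦🟩🟩🟩🟫
❓❓❓❓❓❓❓❓

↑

❓❓❓❓❓❓❓❓
❓❓❓❓❓❓❓❓
❓❓⬜⬛🟩⬜⬜🟩
❓❓🟫⬛⬜⬜⬛🟩
❓❓🟫🟦🔴🟫🟩🟩
❓❓⬜⬛⬜🟩🟩🟩
❓❓⬜⬛⬛🟩⬛⬛
❓❓🟩🟦🟩🟩🟩🟫

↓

❓❓❓❓❓❓❓❓
❓❓⬜⬛🟩⬜⬜🟩
❓❓🟫⬛⬜⬜⬛🟩
❓❓🟫🟦🟩🟫🟩🟩
❓❓⬜⬛🔴🟩🟩🟩
❓❓⬜⬛⬛🟩⬛⬛
❓❓🟩🟦🟩🟩🟩🟫
❓❓❓❓❓❓❓❓

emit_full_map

⬜⬛🟩⬜⬜🟩🟫
🟫⬛⬜⬜⬛🟩🟩
🟫🟦🟩🟫🟩🟩⬛
⬜⬛🔴🟩🟩🟩🟩
⬜⬛⬛🟩⬛⬛🟦
🟩🟦🟩🟩🟩🟫🟫

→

❓❓❓❓❓❓❓❓
❓⬜⬛🟩⬜⬜🟩🟫
❓🟫⬛⬜⬜⬛🟩🟩
❓🟫🟦🟩🟫🟩🟩⬛
❓⬜⬛⬜🔴🟩🟩🟩
❓⬜⬛⬛🟩⬛⬛🟦
❓🟩🟦🟩🟩🟩🟫🟫
❓❓❓❓❓❓❓❓

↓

❓⬜⬛🟩⬜⬜🟩🟫
❓🟫⬛⬜⬜⬛🟩🟩
❓🟫🟦🟩🟫🟩🟩⬛
❓⬜⬛⬜🟩🟩🟩🟩
❓⬜⬛⬛🔴⬛⬛🟦
❓🟩🟦🟩🟩🟩🟫🟫
❓❓⬛🟩🟦🟩🟫❓
❓❓❓❓❓❓❓❓

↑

❓❓❓❓❓❓❓❓
❓⬜⬛🟩⬜⬜🟩🟫
❓🟫⬛⬜⬜⬛🟩🟩
❓🟫🟦🟩🟫🟩🟩⬛
❓⬜⬛⬜🔴🟩🟩🟩
❓⬜⬛⬛🟩⬛⬛🟦
❓🟩🟦🟩🟩🟩🟫🟫
❓❓⬛🟩🟦🟩🟫❓

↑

❓❓❓❓❓❓❓❓
❓❓❓❓❓❓❓❓
❓⬜⬛🟩⬜⬜🟩🟫
❓🟫⬛⬜⬜⬛🟩🟩
❓🟫🟦🟩🔴🟩🟩⬛
❓⬜⬛⬜🟩🟩🟩🟩
❓⬜⬛⬛🟩⬛⬛🟦
❓🟩🟦🟩🟩🟩🟫🟫

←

❓❓❓❓❓❓❓❓
❓❓❓❓❓❓❓❓
❓❓⬜⬛🟩⬜⬜🟩
❓❓🟫⬛⬜⬜⬛🟩
❓❓🟫🟦🔴🟫🟩🟩
❓❓⬜⬛⬜🟩🟩🟩
❓❓⬜⬛⬛🟩⬛⬛
❓❓🟩🟦🟩🟩🟩🟫

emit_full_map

⬜⬛🟩⬜⬜🟩🟫
🟫⬛⬜⬜⬛🟩🟩
🟫🟦🔴🟫🟩🟩⬛
⬜⬛⬜🟩🟩🟩🟩
⬜⬛⬛🟩⬛⬛🟦
🟩🟦🟩🟩🟩🟫🟫
❓⬛🟩🟦🟩🟫❓

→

❓❓❓❓❓❓❓❓
❓❓❓❓❓❓❓❓
❓⬜⬛🟩⬜⬜🟩🟫
❓🟫⬛⬜⬜⬛🟩🟩
❓🟫🟦🟩🔴🟩🟩⬛
❓⬜⬛⬜🟩🟩🟩🟩
❓⬜⬛⬛🟩⬛⬛🟦
❓🟩🟦🟩🟩🟩🟫🟫

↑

❓❓❓❓❓❓❓❓
❓❓❓❓❓❓❓❓
❓❓🟫⬜🟫🟩🟩❓
❓⬜⬛🟩⬜⬜🟩🟫
❓🟫⬛⬜🔴⬛🟩🟩
❓🟫🟦🟩🟫🟩🟩⬛
❓⬜⬛⬜🟩🟩🟩🟩
❓⬜⬛⬛🟩⬛⬛🟦

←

❓❓❓❓❓❓❓❓
❓❓❓❓❓❓❓❓
❓❓⬜🟫⬜🟫🟩🟩
❓❓⬜⬛🟩⬜⬜🟩
❓❓🟫⬛🔴⬜⬛🟩
❓❓🟫🟦🟩🟫🟩🟩
❓❓⬜⬛⬜🟩🟩🟩
❓❓⬜⬛⬛🟩⬛⬛

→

❓❓❓❓❓❓❓❓
❓❓❓❓❓❓❓❓
❓⬜🟫⬜🟫🟩🟩❓
❓⬜⬛🟩⬜⬜🟩🟫
❓🟫⬛⬜🔴⬛🟩🟩
❓🟫🟦🟩🟫🟩🟩⬛
❓⬜⬛⬜🟩🟩🟩🟩
❓⬜⬛⬛🟩⬛⬛🟦

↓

❓❓❓❓❓❓❓❓
❓⬜🟫⬜🟫🟩🟩❓
❓⬜⬛🟩⬜⬜🟩🟫
❓🟫⬛⬜⬜⬛🟩🟩
❓🟫🟦🟩🔴🟩🟩⬛
❓⬜⬛⬜🟩🟩🟩🟩
❓⬜⬛⬛🟩⬛⬛🟦
❓🟩🟦🟩🟩🟩🟫🟫

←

❓❓❓❓❓❓❓❓
❓❓⬜🟫⬜🟫🟩🟩
❓❓⬜⬛🟩⬜⬜🟩
❓❓🟫⬛⬜⬜⬛🟩
❓❓🟫🟦🔴🟫🟩🟩
❓❓⬜⬛⬜🟩🟩🟩
❓❓⬜⬛⬛🟩⬛⬛
❓❓🟩🟦🟩🟩🟩🟫

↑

❓❓❓❓❓❓❓❓
❓❓❓❓❓❓❓❓
❓❓⬜🟫⬜🟫🟩🟩
❓❓⬜⬛🟩⬜⬜🟩
❓❓🟫⬛🔴⬜⬛🟩
❓❓🟫🟦🟩🟫🟩🟩
❓❓⬜⬛⬜🟩🟩🟩
❓❓⬜⬛⬛🟩⬛⬛

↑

❓❓❓❓❓❓❓❓
❓❓❓❓❓❓❓❓
❓❓🟩🟩🟫🟩⬛❓
❓❓⬜🟫⬜🟫🟩🟩
❓❓⬜⬛🔴⬜⬜🟩
❓❓🟫⬛⬜⬜⬛🟩
❓❓🟫🟦🟩🟫🟩🟩
❓❓⬜⬛⬜🟩🟩🟩

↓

❓❓❓❓❓❓❓❓
❓❓🟩🟩🟫🟩⬛❓
❓❓⬜🟫⬜🟫🟩🟩
❓❓⬜⬛🟩⬜⬜🟩
❓❓🟫⬛🔴⬜⬛🟩
❓❓🟫🟦🟩🟫🟩🟩
❓❓⬜⬛⬜🟩🟩🟩
❓❓⬜⬛⬛🟩⬛⬛

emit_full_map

🟩🟩🟫🟩⬛❓❓
⬜🟫⬜🟫🟩🟩❓
⬜⬛🟩⬜⬜🟩🟫
🟫⬛🔴⬜⬛🟩🟩
🟫🟦🟩🟫🟩🟩⬛
⬜⬛⬜🟩🟩🟩🟩
⬜⬛⬛🟩⬛⬛🟦
🟩🟦🟩🟩🟩🟫🟫
❓⬛🟩🟦🟩🟫❓

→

❓❓❓❓❓❓❓❓
❓🟩🟩🟫🟩⬛❓❓
❓⬜🟫⬜🟫🟩🟩❓
❓⬜⬛🟩⬜⬜🟩🟫
❓🟫⬛⬜🔴⬛🟩🟩
❓🟫🟦🟩🟫🟩🟩⬛
❓⬜⬛⬜🟩🟩🟩🟩
❓⬜⬛⬛🟩⬛⬛🟦

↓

❓🟩🟩🟫🟩⬛❓❓
❓⬜🟫⬜🟫🟩🟩❓
❓⬜⬛🟩⬜⬜🟩🟫
❓🟫⬛⬜⬜⬛🟩🟩
❓🟫🟦🟩🔴🟩🟩⬛
❓⬜⬛⬜🟩🟩🟩🟩
❓⬜⬛⬛🟩⬛⬛🟦
❓🟩🟦🟩🟩🟩🟫🟫

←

❓❓🟩🟩🟫🟩⬛❓
❓❓⬜🟫⬜🟫🟩🟩
❓❓⬜⬛🟩⬜⬜🟩
❓❓🟫⬛⬜⬜⬛🟩
❓❓🟫🟦🔴🟫🟩🟩
❓❓⬜⬛⬜🟩🟩🟩
❓❓⬜⬛⬛🟩⬛⬛
❓❓🟩🟦🟩🟩🟩🟫

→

❓🟩🟩🟫🟩⬛❓❓
❓⬜🟫⬜🟫🟩🟩❓
❓⬜⬛🟩⬜⬜🟩🟫
❓🟫⬛⬜⬜⬛🟩🟩
❓🟫🟦🟩🔴🟩🟩⬛
❓⬜⬛⬜🟩🟩🟩🟩
❓⬜⬛⬛🟩⬛⬛🟦
❓🟩🟦🟩🟩🟩🟫🟫

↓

❓⬜🟫⬜🟫🟩🟩❓
❓⬜⬛🟩⬜⬜🟩🟫
❓🟫⬛⬜⬜⬛🟩🟩
❓🟫🟦🟩🟫🟩🟩⬛
❓⬜⬛⬜🔴🟩🟩🟩
❓⬜⬛⬛🟩⬛⬛🟦
❓🟩🟦🟩🟩🟩🟫🟫
❓❓⬛🟩🟦🟩🟫❓

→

⬜🟫⬜🟫🟩🟩❓❓
⬜⬛🟩⬜⬜🟩🟫❓
🟫⬛⬜⬜⬛🟩🟩❓
🟫🟦🟩🟫🟩🟩⬛❓
⬜⬛⬜🟩🔴🟩🟩❓
⬜⬛⬛🟩⬛⬛🟦❓
🟩🟦🟩🟩🟩🟫🟫❓
❓⬛🟩🟦🟩🟫❓❓

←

❓⬜🟫⬜🟫🟩🟩❓
❓⬜⬛🟩⬜⬜🟩🟫
❓🟫⬛⬜⬜⬛🟩🟩
❓🟫🟦🟩🟫🟩🟩⬛
❓⬜⬛⬜🔴🟩🟩🟩
❓⬜⬛⬛🟩⬛⬛🟦
❓🟩🟦🟩🟩🟩🟫🟫
❓❓⬛🟩🟦🟩🟫❓

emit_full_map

🟩🟩🟫🟩⬛❓❓
⬜🟫⬜🟫🟩🟩❓
⬜⬛🟩⬜⬜🟩🟫
🟫⬛⬜⬜⬛🟩🟩
🟫🟦🟩🟫🟩🟩⬛
⬜⬛⬜🔴🟩🟩🟩
⬜⬛⬛🟩⬛⬛🟦
🟩🟦🟩🟩🟩🟫🟫
❓⬛🟩🟦🟩🟫❓


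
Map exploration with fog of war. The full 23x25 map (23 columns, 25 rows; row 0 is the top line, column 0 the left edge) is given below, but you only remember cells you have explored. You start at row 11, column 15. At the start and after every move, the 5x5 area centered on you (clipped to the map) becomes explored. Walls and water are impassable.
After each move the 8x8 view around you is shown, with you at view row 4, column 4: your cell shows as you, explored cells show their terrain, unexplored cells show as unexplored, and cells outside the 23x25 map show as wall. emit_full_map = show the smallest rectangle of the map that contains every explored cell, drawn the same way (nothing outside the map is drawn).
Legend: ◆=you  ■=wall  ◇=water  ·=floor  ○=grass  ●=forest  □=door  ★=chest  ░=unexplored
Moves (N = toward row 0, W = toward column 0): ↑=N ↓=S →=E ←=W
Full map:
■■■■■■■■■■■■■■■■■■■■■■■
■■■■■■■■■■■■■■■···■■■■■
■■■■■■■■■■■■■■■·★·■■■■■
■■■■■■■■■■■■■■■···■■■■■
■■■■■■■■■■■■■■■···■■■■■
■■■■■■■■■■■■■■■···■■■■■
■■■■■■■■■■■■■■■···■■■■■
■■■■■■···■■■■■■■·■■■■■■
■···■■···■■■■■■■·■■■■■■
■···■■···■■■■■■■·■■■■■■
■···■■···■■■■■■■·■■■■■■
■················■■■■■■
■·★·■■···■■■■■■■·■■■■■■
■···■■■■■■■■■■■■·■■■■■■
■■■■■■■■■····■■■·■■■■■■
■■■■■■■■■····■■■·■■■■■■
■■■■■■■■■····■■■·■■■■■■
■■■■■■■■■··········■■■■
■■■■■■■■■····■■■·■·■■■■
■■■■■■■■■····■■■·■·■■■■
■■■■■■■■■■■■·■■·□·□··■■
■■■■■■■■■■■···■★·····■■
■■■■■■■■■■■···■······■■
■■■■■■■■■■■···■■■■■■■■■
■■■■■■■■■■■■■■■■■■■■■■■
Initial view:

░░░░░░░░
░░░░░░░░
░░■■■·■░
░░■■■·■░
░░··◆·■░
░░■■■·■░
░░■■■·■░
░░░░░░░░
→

░░░░░░░░
░░░░░░░░
░■■■·■■░
░■■■·■■░
░···◆■■░
░■■■·■■░
░■■■·■■░
░░░░░░░░

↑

░░░░░░░░
░░░░░░░░
░░■■·■■░
░■■■·■■░
░■■■◆■■░
░····■■░
░■■■·■■░
░■■■·■■░

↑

░░░░░░░░
░░░░░░░░
░░■■·■■░
░░■■·■■░
░■■■◆■■░
░■■■·■■░
░····■■░
░■■■·■■░

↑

░░░░░░░░
░░░░░░░░
░░■···■░
░░■■·■■░
░░■■◆■■░
░■■■·■■░
░■■■·■■░
░····■■░

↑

░░░░░░░░
░░░░░░░░
░░■···■░
░░■···■░
░░■■◆■■░
░░■■·■■░
░■■■·■■░
░■■■·■■░

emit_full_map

░■···■
░■···■
░■■◆■■
░■■·■■
■■■·■■
■■■·■■
····■■
■■■·■■
■■■·■■

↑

░░░░░░░░
░░░░░░░░
░░■···■░
░░■···■░
░░■·◆·■░
░░■■·■■░
░░■■·■■░
░■■■·■■░

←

░░░░░░░░
░░░░░░░░
░░■■···■
░░■■···■
░░■■◆··■
░░■■■·■■
░░■■■·■■
░░■■■·■■

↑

░░░░░░░░
░░░░░░░░
░░■■···░
░░■■···■
░░■■◆··■
░░■■···■
░░■■■·■■
░░■■■·■■

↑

░░░░░░░░
░░░░░░░░
░░■■·★·░
░░■■···░
░░■■◆··■
░░■■···■
░░■■···■
░░■■■·■■

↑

■■■■■■■■
░░░░░░░░
░░■■···░
░░■■·★·░
░░■■◆··░
░░■■···■
░░■■···■
░░■■···■

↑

■■■■■■■■
■■■■■■■■
░░■■■■■░
░░■■···░
░░■■◆★·░
░░■■···░
░░■■···■
░░■■···■

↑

■■■■■■■■
■■■■■■■■
■■■■■■■■
░░■■■■■░
░░■■◆··░
░░■■·★·░
░░■■···░
░░■■···■

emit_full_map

■■■■■░
■■◆··░
■■·★·░
■■···░
■■···■
■■···■
■■···■
■■■·■■
■■■·■■
■■■·■■
■■■·■■
····■■
■■■·■■
■■■·■■

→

■■■■■■■■
■■■■■■■■
■■■■■■■■
░■■■■■■░
░■■·◆·■░
░■■·★·■░
░■■···■░
░■■···■░

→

■■■■■■■■
■■■■■■■■
■■■■■■■■
■■■■■■■░
■■··◆■■░
■■·★·■■░
■■···■■░
■■···■░░

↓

■■■■■■■■
■■■■■■■■
■■■■■■■░
■■···■■░
■■·★◆■■░
■■···■■░
■■···■■░
■■···■░░

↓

■■■■■■■■
■■■■■■■░
■■···■■░
■■·★·■■░
■■··◆■■░
■■···■■░
■■···■■░
■■···■░░

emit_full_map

■■■■■■■
■■···■■
■■·★·■■
■■··◆■■
■■···■■
■■···■■
■■···■░
■■■·■■░
■■■·■■░
■■■·■■░
■■■·■■░
····■■░
■■■·■■░
■■■·■■░

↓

■■■■■■■░
■■···■■░
■■·★·■■░
■■···■■░
■■··◆■■░
■■···■■░
■■···■■░
■■■·■■░░

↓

■■···■■░
■■·★·■■░
■■···■■░
■■···■■░
■■··◆■■░
■■···■■░
■■■·■■■░
■■■·■■░░

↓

■■·★·■■░
■■···■■░
■■···■■░
■■···■■░
■■··◆■■░
■■■·■■■░
■■■·■■■░
■■■·■■░░

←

░■■·★·■■
░■■···■■
░■■···■■
░■■···■■
░■■·◆·■■
░■■■·■■■
░■■■·■■■
░■■■·■■░

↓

░■■···■■
░■■···■■
░■■···■■
░■■···■■
░■■■◆■■■
░■■■·■■■
░■■■·■■░
░■■■·■■░

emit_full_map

■■■■■■■
■■···■■
■■·★·■■
■■···■■
■■···■■
■■···■■
■■···■■
■■■◆■■■
■■■·■■■
■■■·■■░
■■■·■■░
····■■░
■■■·■■░
■■■·■■░

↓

░■■···■■
░■■···■■
░■■···■■
░■■■·■■■
░■■■◆■■■
░■■■·■■░
░■■■·■■░
░····■■░

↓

░■■···■■
░■■···■■
░■■■·■■■
░■■■·■■■
░■■■◆■■░
░■■■·■■░
░····■■░
░■■■·■■░

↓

░■■···■■
░■■■·■■■
░■■■·■■■
░■■■·■■░
░■■■◆■■░
░····■■░
░■■■·■■░
░■■■·■■░

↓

░■■■·■■■
░■■■·■■■
░■■■·■■░
░■■■·■■░
░···◆■■░
░■■■·■■░
░■■■·■■░
░░░░░░░░

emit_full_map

■■■■■■■
■■···■■
■■·★·■■
■■···■■
■■···■■
■■···■■
■■···■■
■■■·■■■
■■■·■■■
■■■·■■░
■■■·■■░
···◆■■░
■■■·■■░
■■■·■■░

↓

░■■■·■■■
░■■■·■■░
░■■■·■■░
░····■■░
░■■■◆■■░
░■■■·■■░
░░■■·■■░
░░░░░░░░

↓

░■■■·■■░
░■■■·■■░
░····■■░
░■■■·■■░
░■■■◆■■░
░░■■·■■░
░░■■·■■░
░░░░░░░░

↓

░■■■·■■░
░····■■░
░■■■·■■░
░■■■·■■░
░░■■◆■■░
░░■■·■■░
░░■■·■■░
░░░░░░░░

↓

░····■■░
░■■■·■■░
░■■■·■■░
░░■■·■■░
░░■■◆■■░
░░■■·■■░
░░·····░
░░░░░░░░

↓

░■■■·■■░
░■■■·■■░
░░■■·■■░
░░■■·■■░
░░■■◆■■░
░░·····░
░░■■·■·░
░░░░░░░░

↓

░■■■·■■░
░░■■·■■░
░░■■·■■░
░░■■·■■░
░░··◆··░
░░■■·■·░
░░■■·■·░
░░░░░░░░

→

■■■·■■░░
░■■·■■░░
░■■·■■■░
░■■·■■■░
░···◆·■░
░■■·■·■░
░■■·■·■░
░░░░░░░░

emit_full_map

■■■■■■■
■■···■■
■■·★·■■
■■···■■
■■···■■
■■···■■
■■···■■
■■■·■■■
■■■·■■■
■■■·■■░
■■■·■■░
····■■░
■■■·■■░
■■■·■■░
░■■·■■░
░■■·■■■
░■■·■■■
░···◆·■
░■■·■·■
░■■·■·■

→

■■·■■░░░
■■·■■░░░
■■·■■■■░
■■·■■■■░
····◆■■░
■■·■·■■░
■■·■·■■░
░░░░░░░░

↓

■■·■■░░░
■■·■■■■░
■■·■■■■░
·····■■░
■■·■◆■■░
■■·■·■■░
░░□·□··░
░░░░░░░░

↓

■■·■■■■░
■■·■■■■░
·····■■░
■■·■·■■░
■■·■◆■■░
░░□·□··░
░░·····░
░░░░░░░░

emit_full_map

■■■■■■■░
■■···■■░
■■·★·■■░
■■···■■░
■■···■■░
■■···■■░
■■···■■░
■■■·■■■░
■■■·■■■░
■■■·■■░░
■■■·■■░░
····■■░░
■■■·■■░░
■■■·■■░░
░■■·■■░░
░■■·■■■■
░■■·■■■■
░·····■■
░■■·■·■■
░■■·■◆■■
░░░□·□··
░░░·····
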